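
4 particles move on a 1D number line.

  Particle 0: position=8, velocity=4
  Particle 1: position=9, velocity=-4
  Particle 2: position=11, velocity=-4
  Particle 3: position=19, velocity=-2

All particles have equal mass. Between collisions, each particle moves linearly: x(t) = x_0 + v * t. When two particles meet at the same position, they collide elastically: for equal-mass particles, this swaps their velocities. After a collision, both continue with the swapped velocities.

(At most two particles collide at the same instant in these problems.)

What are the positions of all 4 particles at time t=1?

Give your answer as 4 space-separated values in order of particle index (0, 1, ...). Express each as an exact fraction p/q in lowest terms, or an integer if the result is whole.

Answer: 5 7 12 17

Derivation:
Collision at t=1/8: particles 0 and 1 swap velocities; positions: p0=17/2 p1=17/2 p2=21/2 p3=75/4; velocities now: v0=-4 v1=4 v2=-4 v3=-2
Collision at t=3/8: particles 1 and 2 swap velocities; positions: p0=15/2 p1=19/2 p2=19/2 p3=73/4; velocities now: v0=-4 v1=-4 v2=4 v3=-2
Advance to t=1 (no further collisions before then); velocities: v0=-4 v1=-4 v2=4 v3=-2; positions = 5 7 12 17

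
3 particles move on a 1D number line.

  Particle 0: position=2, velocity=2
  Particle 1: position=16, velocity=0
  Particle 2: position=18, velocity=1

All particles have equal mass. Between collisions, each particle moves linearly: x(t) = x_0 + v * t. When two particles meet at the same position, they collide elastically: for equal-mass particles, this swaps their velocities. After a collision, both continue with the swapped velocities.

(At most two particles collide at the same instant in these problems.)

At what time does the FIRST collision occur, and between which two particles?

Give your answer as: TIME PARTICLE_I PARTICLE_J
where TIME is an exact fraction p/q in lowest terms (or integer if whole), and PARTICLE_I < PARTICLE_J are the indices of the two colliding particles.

Answer: 7 0 1

Derivation:
Pair (0,1): pos 2,16 vel 2,0 -> gap=14, closing at 2/unit, collide at t=7
Pair (1,2): pos 16,18 vel 0,1 -> not approaching (rel speed -1 <= 0)
Earliest collision: t=7 between 0 and 1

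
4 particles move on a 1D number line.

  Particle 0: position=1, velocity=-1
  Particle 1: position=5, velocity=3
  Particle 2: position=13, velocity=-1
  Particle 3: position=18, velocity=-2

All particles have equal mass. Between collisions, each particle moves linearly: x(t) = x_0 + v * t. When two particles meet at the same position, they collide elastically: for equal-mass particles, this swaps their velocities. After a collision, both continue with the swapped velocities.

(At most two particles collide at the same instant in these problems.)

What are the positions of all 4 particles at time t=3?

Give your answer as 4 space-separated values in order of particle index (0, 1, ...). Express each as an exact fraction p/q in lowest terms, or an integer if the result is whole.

Answer: -2 10 12 14

Derivation:
Collision at t=2: particles 1 and 2 swap velocities; positions: p0=-1 p1=11 p2=11 p3=14; velocities now: v0=-1 v1=-1 v2=3 v3=-2
Collision at t=13/5: particles 2 and 3 swap velocities; positions: p0=-8/5 p1=52/5 p2=64/5 p3=64/5; velocities now: v0=-1 v1=-1 v2=-2 v3=3
Advance to t=3 (no further collisions before then); velocities: v0=-1 v1=-1 v2=-2 v3=3; positions = -2 10 12 14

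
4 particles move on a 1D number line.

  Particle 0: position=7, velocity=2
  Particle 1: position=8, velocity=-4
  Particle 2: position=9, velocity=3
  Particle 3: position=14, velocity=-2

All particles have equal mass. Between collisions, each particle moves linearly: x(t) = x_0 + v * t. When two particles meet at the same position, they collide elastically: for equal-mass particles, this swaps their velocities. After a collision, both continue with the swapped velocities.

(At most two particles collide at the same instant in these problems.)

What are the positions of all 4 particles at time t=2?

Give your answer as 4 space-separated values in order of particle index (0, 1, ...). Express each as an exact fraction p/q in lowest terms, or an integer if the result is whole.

Answer: 0 10 11 15

Derivation:
Collision at t=1/6: particles 0 and 1 swap velocities; positions: p0=22/3 p1=22/3 p2=19/2 p3=41/3; velocities now: v0=-4 v1=2 v2=3 v3=-2
Collision at t=1: particles 2 and 3 swap velocities; positions: p0=4 p1=9 p2=12 p3=12; velocities now: v0=-4 v1=2 v2=-2 v3=3
Collision at t=7/4: particles 1 and 2 swap velocities; positions: p0=1 p1=21/2 p2=21/2 p3=57/4; velocities now: v0=-4 v1=-2 v2=2 v3=3
Advance to t=2 (no further collisions before then); velocities: v0=-4 v1=-2 v2=2 v3=3; positions = 0 10 11 15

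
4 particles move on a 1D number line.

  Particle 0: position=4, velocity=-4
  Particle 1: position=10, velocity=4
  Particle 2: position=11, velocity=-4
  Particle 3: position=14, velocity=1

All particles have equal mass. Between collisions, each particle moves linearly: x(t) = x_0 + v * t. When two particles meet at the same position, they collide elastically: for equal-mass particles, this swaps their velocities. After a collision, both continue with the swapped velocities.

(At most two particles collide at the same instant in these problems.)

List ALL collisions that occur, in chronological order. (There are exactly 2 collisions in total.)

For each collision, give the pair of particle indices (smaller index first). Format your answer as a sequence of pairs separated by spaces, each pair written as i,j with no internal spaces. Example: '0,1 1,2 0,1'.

Collision at t=1/8: particles 1 and 2 swap velocities; positions: p0=7/2 p1=21/2 p2=21/2 p3=113/8; velocities now: v0=-4 v1=-4 v2=4 v3=1
Collision at t=4/3: particles 2 and 3 swap velocities; positions: p0=-4/3 p1=17/3 p2=46/3 p3=46/3; velocities now: v0=-4 v1=-4 v2=1 v3=4

Answer: 1,2 2,3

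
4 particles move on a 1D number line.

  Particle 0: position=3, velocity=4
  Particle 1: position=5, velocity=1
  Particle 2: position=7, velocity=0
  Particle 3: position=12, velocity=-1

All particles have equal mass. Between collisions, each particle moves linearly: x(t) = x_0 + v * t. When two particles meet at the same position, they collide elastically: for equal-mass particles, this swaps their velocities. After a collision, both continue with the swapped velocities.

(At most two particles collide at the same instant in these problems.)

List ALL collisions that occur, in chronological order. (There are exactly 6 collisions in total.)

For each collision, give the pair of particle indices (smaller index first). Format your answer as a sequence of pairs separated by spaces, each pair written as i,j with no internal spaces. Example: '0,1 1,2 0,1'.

Answer: 0,1 1,2 2,3 0,1 1,2 0,1

Derivation:
Collision at t=2/3: particles 0 and 1 swap velocities; positions: p0=17/3 p1=17/3 p2=7 p3=34/3; velocities now: v0=1 v1=4 v2=0 v3=-1
Collision at t=1: particles 1 and 2 swap velocities; positions: p0=6 p1=7 p2=7 p3=11; velocities now: v0=1 v1=0 v2=4 v3=-1
Collision at t=9/5: particles 2 and 3 swap velocities; positions: p0=34/5 p1=7 p2=51/5 p3=51/5; velocities now: v0=1 v1=0 v2=-1 v3=4
Collision at t=2: particles 0 and 1 swap velocities; positions: p0=7 p1=7 p2=10 p3=11; velocities now: v0=0 v1=1 v2=-1 v3=4
Collision at t=7/2: particles 1 and 2 swap velocities; positions: p0=7 p1=17/2 p2=17/2 p3=17; velocities now: v0=0 v1=-1 v2=1 v3=4
Collision at t=5: particles 0 and 1 swap velocities; positions: p0=7 p1=7 p2=10 p3=23; velocities now: v0=-1 v1=0 v2=1 v3=4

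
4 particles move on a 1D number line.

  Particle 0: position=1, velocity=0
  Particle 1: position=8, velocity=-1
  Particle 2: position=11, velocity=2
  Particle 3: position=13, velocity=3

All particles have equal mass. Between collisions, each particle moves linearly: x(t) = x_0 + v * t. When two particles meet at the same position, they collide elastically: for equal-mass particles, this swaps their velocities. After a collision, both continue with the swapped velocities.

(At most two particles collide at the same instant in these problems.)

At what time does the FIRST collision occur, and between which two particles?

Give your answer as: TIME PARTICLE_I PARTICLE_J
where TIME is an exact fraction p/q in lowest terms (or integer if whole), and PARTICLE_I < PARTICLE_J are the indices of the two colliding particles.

Pair (0,1): pos 1,8 vel 0,-1 -> gap=7, closing at 1/unit, collide at t=7
Pair (1,2): pos 8,11 vel -1,2 -> not approaching (rel speed -3 <= 0)
Pair (2,3): pos 11,13 vel 2,3 -> not approaching (rel speed -1 <= 0)
Earliest collision: t=7 between 0 and 1

Answer: 7 0 1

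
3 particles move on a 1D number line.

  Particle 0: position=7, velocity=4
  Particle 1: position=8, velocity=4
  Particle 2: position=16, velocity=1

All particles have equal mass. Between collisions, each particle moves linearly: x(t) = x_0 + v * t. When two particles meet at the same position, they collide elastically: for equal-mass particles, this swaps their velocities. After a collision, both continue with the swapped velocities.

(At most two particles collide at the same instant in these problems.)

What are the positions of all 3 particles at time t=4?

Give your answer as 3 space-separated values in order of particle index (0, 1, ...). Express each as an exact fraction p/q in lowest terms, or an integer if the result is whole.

Answer: 20 23 24

Derivation:
Collision at t=8/3: particles 1 and 2 swap velocities; positions: p0=53/3 p1=56/3 p2=56/3; velocities now: v0=4 v1=1 v2=4
Collision at t=3: particles 0 and 1 swap velocities; positions: p0=19 p1=19 p2=20; velocities now: v0=1 v1=4 v2=4
Advance to t=4 (no further collisions before then); velocities: v0=1 v1=4 v2=4; positions = 20 23 24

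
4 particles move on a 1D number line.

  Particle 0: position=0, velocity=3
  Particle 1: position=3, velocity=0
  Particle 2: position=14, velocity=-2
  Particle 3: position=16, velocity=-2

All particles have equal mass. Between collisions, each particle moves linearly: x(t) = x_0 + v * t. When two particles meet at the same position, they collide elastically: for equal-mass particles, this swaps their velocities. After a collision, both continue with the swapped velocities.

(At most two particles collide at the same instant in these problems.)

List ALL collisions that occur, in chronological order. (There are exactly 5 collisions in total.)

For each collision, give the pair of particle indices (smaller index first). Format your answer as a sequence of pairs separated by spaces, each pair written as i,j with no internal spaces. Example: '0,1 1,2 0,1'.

Collision at t=1: particles 0 and 1 swap velocities; positions: p0=3 p1=3 p2=12 p3=14; velocities now: v0=0 v1=3 v2=-2 v3=-2
Collision at t=14/5: particles 1 and 2 swap velocities; positions: p0=3 p1=42/5 p2=42/5 p3=52/5; velocities now: v0=0 v1=-2 v2=3 v3=-2
Collision at t=16/5: particles 2 and 3 swap velocities; positions: p0=3 p1=38/5 p2=48/5 p3=48/5; velocities now: v0=0 v1=-2 v2=-2 v3=3
Collision at t=11/2: particles 0 and 1 swap velocities; positions: p0=3 p1=3 p2=5 p3=33/2; velocities now: v0=-2 v1=0 v2=-2 v3=3
Collision at t=13/2: particles 1 and 2 swap velocities; positions: p0=1 p1=3 p2=3 p3=39/2; velocities now: v0=-2 v1=-2 v2=0 v3=3

Answer: 0,1 1,2 2,3 0,1 1,2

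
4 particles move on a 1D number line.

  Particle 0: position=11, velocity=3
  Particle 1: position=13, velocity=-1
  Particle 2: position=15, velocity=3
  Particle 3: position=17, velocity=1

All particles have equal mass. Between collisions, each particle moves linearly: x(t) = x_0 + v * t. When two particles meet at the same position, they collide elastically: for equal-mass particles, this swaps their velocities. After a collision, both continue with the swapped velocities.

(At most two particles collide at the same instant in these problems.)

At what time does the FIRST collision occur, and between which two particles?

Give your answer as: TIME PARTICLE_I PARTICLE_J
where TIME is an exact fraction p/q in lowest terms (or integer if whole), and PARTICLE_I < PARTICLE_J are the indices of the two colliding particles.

Pair (0,1): pos 11,13 vel 3,-1 -> gap=2, closing at 4/unit, collide at t=1/2
Pair (1,2): pos 13,15 vel -1,3 -> not approaching (rel speed -4 <= 0)
Pair (2,3): pos 15,17 vel 3,1 -> gap=2, closing at 2/unit, collide at t=1
Earliest collision: t=1/2 between 0 and 1

Answer: 1/2 0 1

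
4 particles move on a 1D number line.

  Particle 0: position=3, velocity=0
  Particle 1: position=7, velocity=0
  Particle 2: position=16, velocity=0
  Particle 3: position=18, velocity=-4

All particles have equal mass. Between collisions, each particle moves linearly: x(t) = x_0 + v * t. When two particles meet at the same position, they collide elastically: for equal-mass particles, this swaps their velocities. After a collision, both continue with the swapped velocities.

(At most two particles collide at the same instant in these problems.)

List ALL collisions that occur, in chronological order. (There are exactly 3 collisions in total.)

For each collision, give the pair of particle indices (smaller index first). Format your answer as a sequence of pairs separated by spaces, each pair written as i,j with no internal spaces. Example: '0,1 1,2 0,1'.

Collision at t=1/2: particles 2 and 3 swap velocities; positions: p0=3 p1=7 p2=16 p3=16; velocities now: v0=0 v1=0 v2=-4 v3=0
Collision at t=11/4: particles 1 and 2 swap velocities; positions: p0=3 p1=7 p2=7 p3=16; velocities now: v0=0 v1=-4 v2=0 v3=0
Collision at t=15/4: particles 0 and 1 swap velocities; positions: p0=3 p1=3 p2=7 p3=16; velocities now: v0=-4 v1=0 v2=0 v3=0

Answer: 2,3 1,2 0,1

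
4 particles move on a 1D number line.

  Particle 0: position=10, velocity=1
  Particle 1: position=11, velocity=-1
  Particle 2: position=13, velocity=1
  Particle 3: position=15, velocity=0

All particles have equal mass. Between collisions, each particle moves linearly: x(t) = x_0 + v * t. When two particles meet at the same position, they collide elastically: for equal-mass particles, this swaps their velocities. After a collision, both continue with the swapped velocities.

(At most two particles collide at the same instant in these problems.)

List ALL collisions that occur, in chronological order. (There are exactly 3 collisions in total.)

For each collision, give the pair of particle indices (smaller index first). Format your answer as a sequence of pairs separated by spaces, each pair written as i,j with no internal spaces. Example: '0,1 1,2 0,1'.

Collision at t=1/2: particles 0 and 1 swap velocities; positions: p0=21/2 p1=21/2 p2=27/2 p3=15; velocities now: v0=-1 v1=1 v2=1 v3=0
Collision at t=2: particles 2 and 3 swap velocities; positions: p0=9 p1=12 p2=15 p3=15; velocities now: v0=-1 v1=1 v2=0 v3=1
Collision at t=5: particles 1 and 2 swap velocities; positions: p0=6 p1=15 p2=15 p3=18; velocities now: v0=-1 v1=0 v2=1 v3=1

Answer: 0,1 2,3 1,2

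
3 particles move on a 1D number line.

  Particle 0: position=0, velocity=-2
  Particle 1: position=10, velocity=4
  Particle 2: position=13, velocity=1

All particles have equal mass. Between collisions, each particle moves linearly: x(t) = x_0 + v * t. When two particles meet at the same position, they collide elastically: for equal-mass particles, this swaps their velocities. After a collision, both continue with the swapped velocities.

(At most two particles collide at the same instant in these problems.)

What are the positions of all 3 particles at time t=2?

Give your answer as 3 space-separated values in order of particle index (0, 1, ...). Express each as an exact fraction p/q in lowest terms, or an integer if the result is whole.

Collision at t=1: particles 1 and 2 swap velocities; positions: p0=-2 p1=14 p2=14; velocities now: v0=-2 v1=1 v2=4
Advance to t=2 (no further collisions before then); velocities: v0=-2 v1=1 v2=4; positions = -4 15 18

Answer: -4 15 18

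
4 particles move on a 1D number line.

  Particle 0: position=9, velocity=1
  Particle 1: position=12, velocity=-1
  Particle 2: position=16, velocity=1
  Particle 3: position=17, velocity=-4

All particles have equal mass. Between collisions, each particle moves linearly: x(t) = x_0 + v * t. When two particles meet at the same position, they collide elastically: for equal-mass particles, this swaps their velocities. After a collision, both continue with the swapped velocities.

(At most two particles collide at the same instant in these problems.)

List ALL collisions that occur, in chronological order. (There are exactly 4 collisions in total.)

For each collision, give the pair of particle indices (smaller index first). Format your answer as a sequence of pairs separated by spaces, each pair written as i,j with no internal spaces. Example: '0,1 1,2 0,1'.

Collision at t=1/5: particles 2 and 3 swap velocities; positions: p0=46/5 p1=59/5 p2=81/5 p3=81/5; velocities now: v0=1 v1=-1 v2=-4 v3=1
Collision at t=3/2: particles 0 and 1 swap velocities; positions: p0=21/2 p1=21/2 p2=11 p3=35/2; velocities now: v0=-1 v1=1 v2=-4 v3=1
Collision at t=8/5: particles 1 and 2 swap velocities; positions: p0=52/5 p1=53/5 p2=53/5 p3=88/5; velocities now: v0=-1 v1=-4 v2=1 v3=1
Collision at t=5/3: particles 0 and 1 swap velocities; positions: p0=31/3 p1=31/3 p2=32/3 p3=53/3; velocities now: v0=-4 v1=-1 v2=1 v3=1

Answer: 2,3 0,1 1,2 0,1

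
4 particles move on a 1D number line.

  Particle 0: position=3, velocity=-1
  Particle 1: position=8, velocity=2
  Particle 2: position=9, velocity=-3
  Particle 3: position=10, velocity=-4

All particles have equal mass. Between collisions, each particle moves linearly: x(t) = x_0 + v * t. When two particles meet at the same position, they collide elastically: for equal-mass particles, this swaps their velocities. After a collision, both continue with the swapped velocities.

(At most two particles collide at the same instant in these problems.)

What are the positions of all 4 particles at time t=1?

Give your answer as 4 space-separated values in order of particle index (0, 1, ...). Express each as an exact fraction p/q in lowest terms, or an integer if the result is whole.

Answer: 2 6 6 10

Derivation:
Collision at t=1/5: particles 1 and 2 swap velocities; positions: p0=14/5 p1=42/5 p2=42/5 p3=46/5; velocities now: v0=-1 v1=-3 v2=2 v3=-4
Collision at t=1/3: particles 2 and 3 swap velocities; positions: p0=8/3 p1=8 p2=26/3 p3=26/3; velocities now: v0=-1 v1=-3 v2=-4 v3=2
Collision at t=1: particles 1 and 2 swap velocities; positions: p0=2 p1=6 p2=6 p3=10; velocities now: v0=-1 v1=-4 v2=-3 v3=2
Advance to t=1 (no further collisions before then); velocities: v0=-1 v1=-4 v2=-3 v3=2; positions = 2 6 6 10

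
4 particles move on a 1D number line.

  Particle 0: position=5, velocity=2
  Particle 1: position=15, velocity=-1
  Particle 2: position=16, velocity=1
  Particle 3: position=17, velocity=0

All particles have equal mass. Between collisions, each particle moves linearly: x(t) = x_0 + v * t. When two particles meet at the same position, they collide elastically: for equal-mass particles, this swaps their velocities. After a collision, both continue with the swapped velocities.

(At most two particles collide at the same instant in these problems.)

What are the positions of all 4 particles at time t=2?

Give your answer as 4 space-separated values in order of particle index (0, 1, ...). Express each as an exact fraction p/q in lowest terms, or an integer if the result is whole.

Answer: 9 13 17 18

Derivation:
Collision at t=1: particles 2 and 3 swap velocities; positions: p0=7 p1=14 p2=17 p3=17; velocities now: v0=2 v1=-1 v2=0 v3=1
Advance to t=2 (no further collisions before then); velocities: v0=2 v1=-1 v2=0 v3=1; positions = 9 13 17 18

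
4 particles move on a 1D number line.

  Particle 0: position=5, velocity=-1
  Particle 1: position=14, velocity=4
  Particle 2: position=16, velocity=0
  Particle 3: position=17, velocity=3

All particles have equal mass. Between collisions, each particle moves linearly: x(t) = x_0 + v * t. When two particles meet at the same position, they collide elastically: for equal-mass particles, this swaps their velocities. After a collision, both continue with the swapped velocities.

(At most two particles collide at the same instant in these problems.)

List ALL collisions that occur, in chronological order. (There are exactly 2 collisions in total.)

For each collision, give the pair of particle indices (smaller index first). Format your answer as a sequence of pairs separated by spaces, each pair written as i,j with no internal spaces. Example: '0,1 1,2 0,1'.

Answer: 1,2 2,3

Derivation:
Collision at t=1/2: particles 1 and 2 swap velocities; positions: p0=9/2 p1=16 p2=16 p3=37/2; velocities now: v0=-1 v1=0 v2=4 v3=3
Collision at t=3: particles 2 and 3 swap velocities; positions: p0=2 p1=16 p2=26 p3=26; velocities now: v0=-1 v1=0 v2=3 v3=4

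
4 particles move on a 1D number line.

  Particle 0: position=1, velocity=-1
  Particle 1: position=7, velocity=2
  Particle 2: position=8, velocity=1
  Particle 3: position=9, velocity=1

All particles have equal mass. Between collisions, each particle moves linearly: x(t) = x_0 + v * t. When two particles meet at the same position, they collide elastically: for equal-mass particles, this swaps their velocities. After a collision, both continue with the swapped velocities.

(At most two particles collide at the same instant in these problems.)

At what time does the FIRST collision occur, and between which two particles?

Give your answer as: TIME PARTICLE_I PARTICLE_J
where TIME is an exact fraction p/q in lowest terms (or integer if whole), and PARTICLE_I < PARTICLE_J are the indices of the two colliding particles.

Pair (0,1): pos 1,7 vel -1,2 -> not approaching (rel speed -3 <= 0)
Pair (1,2): pos 7,8 vel 2,1 -> gap=1, closing at 1/unit, collide at t=1
Pair (2,3): pos 8,9 vel 1,1 -> not approaching (rel speed 0 <= 0)
Earliest collision: t=1 between 1 and 2

Answer: 1 1 2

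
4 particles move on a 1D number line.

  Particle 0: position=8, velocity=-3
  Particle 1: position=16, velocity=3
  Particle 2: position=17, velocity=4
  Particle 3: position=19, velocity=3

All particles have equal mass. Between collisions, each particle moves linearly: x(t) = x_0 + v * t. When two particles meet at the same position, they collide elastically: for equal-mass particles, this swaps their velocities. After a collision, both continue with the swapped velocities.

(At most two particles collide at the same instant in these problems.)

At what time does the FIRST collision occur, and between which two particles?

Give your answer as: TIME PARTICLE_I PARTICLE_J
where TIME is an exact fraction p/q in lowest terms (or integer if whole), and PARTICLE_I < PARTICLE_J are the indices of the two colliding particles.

Pair (0,1): pos 8,16 vel -3,3 -> not approaching (rel speed -6 <= 0)
Pair (1,2): pos 16,17 vel 3,4 -> not approaching (rel speed -1 <= 0)
Pair (2,3): pos 17,19 vel 4,3 -> gap=2, closing at 1/unit, collide at t=2
Earliest collision: t=2 between 2 and 3

Answer: 2 2 3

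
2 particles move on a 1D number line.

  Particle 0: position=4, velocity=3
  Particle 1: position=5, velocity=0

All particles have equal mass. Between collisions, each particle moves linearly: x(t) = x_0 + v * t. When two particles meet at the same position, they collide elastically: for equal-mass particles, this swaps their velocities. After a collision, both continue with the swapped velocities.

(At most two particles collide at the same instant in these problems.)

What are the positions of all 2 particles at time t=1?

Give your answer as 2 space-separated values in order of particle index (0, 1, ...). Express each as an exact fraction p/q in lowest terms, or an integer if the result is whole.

Collision at t=1/3: particles 0 and 1 swap velocities; positions: p0=5 p1=5; velocities now: v0=0 v1=3
Advance to t=1 (no further collisions before then); velocities: v0=0 v1=3; positions = 5 7

Answer: 5 7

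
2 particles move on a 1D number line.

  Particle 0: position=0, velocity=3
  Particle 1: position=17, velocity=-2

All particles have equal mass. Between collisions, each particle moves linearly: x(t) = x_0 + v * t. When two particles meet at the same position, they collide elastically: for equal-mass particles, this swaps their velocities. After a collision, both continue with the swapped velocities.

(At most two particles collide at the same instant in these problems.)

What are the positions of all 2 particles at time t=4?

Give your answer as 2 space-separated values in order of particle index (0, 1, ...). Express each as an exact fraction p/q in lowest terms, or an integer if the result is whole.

Answer: 9 12

Derivation:
Collision at t=17/5: particles 0 and 1 swap velocities; positions: p0=51/5 p1=51/5; velocities now: v0=-2 v1=3
Advance to t=4 (no further collisions before then); velocities: v0=-2 v1=3; positions = 9 12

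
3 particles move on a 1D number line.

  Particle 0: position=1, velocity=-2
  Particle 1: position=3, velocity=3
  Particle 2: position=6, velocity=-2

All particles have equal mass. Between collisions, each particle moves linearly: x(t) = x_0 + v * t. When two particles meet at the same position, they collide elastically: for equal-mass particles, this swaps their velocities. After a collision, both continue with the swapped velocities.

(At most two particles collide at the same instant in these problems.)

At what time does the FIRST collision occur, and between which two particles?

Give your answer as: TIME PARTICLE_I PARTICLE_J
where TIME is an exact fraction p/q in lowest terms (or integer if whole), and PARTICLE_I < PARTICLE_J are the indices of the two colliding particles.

Pair (0,1): pos 1,3 vel -2,3 -> not approaching (rel speed -5 <= 0)
Pair (1,2): pos 3,6 vel 3,-2 -> gap=3, closing at 5/unit, collide at t=3/5
Earliest collision: t=3/5 between 1 and 2

Answer: 3/5 1 2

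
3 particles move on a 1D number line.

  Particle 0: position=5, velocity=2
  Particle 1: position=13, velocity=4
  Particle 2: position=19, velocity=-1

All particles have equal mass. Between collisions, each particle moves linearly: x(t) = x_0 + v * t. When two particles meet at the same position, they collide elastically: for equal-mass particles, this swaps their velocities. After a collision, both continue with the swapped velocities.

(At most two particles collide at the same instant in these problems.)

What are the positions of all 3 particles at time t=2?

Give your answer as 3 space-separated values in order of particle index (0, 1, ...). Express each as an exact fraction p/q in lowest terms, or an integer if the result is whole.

Answer: 9 17 21

Derivation:
Collision at t=6/5: particles 1 and 2 swap velocities; positions: p0=37/5 p1=89/5 p2=89/5; velocities now: v0=2 v1=-1 v2=4
Advance to t=2 (no further collisions before then); velocities: v0=2 v1=-1 v2=4; positions = 9 17 21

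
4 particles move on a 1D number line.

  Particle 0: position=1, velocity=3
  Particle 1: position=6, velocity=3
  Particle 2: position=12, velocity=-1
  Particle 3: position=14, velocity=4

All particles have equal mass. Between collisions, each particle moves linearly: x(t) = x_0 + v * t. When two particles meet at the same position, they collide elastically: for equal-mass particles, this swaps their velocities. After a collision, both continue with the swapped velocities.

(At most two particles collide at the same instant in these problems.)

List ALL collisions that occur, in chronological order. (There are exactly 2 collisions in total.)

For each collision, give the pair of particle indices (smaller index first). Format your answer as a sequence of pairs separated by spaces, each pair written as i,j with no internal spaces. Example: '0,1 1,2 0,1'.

Answer: 1,2 0,1

Derivation:
Collision at t=3/2: particles 1 and 2 swap velocities; positions: p0=11/2 p1=21/2 p2=21/2 p3=20; velocities now: v0=3 v1=-1 v2=3 v3=4
Collision at t=11/4: particles 0 and 1 swap velocities; positions: p0=37/4 p1=37/4 p2=57/4 p3=25; velocities now: v0=-1 v1=3 v2=3 v3=4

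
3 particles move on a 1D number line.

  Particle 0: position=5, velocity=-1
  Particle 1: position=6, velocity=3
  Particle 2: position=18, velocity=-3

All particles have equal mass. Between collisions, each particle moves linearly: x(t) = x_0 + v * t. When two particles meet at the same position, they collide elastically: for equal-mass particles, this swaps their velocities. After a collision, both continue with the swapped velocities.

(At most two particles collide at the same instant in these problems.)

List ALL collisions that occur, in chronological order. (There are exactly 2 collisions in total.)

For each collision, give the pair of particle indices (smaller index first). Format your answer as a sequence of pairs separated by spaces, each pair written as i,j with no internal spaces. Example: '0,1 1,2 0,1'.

Answer: 1,2 0,1

Derivation:
Collision at t=2: particles 1 and 2 swap velocities; positions: p0=3 p1=12 p2=12; velocities now: v0=-1 v1=-3 v2=3
Collision at t=13/2: particles 0 and 1 swap velocities; positions: p0=-3/2 p1=-3/2 p2=51/2; velocities now: v0=-3 v1=-1 v2=3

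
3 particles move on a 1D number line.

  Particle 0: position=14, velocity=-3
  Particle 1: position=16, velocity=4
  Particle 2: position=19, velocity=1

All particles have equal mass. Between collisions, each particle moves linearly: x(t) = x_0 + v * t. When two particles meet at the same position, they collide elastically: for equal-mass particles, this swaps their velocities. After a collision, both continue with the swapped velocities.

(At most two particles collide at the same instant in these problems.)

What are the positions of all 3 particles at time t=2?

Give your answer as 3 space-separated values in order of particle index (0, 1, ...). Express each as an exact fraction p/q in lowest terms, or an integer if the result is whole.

Answer: 8 21 24

Derivation:
Collision at t=1: particles 1 and 2 swap velocities; positions: p0=11 p1=20 p2=20; velocities now: v0=-3 v1=1 v2=4
Advance to t=2 (no further collisions before then); velocities: v0=-3 v1=1 v2=4; positions = 8 21 24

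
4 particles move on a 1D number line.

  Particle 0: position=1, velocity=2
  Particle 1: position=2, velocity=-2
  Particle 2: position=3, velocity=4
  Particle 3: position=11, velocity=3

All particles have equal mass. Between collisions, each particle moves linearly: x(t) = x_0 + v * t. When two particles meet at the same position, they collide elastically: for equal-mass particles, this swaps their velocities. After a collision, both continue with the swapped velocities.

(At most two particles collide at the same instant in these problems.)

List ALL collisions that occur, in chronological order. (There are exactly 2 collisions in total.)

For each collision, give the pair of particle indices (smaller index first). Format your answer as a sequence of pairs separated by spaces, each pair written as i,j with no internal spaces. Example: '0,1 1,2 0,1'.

Answer: 0,1 2,3

Derivation:
Collision at t=1/4: particles 0 and 1 swap velocities; positions: p0=3/2 p1=3/2 p2=4 p3=47/4; velocities now: v0=-2 v1=2 v2=4 v3=3
Collision at t=8: particles 2 and 3 swap velocities; positions: p0=-14 p1=17 p2=35 p3=35; velocities now: v0=-2 v1=2 v2=3 v3=4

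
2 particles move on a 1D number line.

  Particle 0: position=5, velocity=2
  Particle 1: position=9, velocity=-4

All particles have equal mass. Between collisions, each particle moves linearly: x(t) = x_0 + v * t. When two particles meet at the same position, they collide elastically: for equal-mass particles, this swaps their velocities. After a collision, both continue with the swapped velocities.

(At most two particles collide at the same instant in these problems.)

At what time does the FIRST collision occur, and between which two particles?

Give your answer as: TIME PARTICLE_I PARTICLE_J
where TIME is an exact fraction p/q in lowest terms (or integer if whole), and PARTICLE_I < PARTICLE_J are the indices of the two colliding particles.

Answer: 2/3 0 1

Derivation:
Pair (0,1): pos 5,9 vel 2,-4 -> gap=4, closing at 6/unit, collide at t=2/3
Earliest collision: t=2/3 between 0 and 1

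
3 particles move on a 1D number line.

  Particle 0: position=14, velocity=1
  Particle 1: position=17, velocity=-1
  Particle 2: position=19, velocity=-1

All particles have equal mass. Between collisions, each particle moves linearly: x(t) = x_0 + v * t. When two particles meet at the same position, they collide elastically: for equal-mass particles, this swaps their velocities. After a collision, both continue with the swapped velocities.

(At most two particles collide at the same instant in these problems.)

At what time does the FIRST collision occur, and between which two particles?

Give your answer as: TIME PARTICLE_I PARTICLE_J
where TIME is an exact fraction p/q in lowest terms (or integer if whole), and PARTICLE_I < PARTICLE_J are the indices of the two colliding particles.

Pair (0,1): pos 14,17 vel 1,-1 -> gap=3, closing at 2/unit, collide at t=3/2
Pair (1,2): pos 17,19 vel -1,-1 -> not approaching (rel speed 0 <= 0)
Earliest collision: t=3/2 between 0 and 1

Answer: 3/2 0 1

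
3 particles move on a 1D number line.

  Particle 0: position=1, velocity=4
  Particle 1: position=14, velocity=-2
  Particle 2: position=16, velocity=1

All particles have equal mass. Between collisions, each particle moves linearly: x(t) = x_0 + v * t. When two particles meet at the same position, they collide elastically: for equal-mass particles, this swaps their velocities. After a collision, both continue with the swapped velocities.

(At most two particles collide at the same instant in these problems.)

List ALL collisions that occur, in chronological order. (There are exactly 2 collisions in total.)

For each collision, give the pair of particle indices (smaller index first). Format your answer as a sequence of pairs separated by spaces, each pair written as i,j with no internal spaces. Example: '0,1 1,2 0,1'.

Collision at t=13/6: particles 0 and 1 swap velocities; positions: p0=29/3 p1=29/3 p2=109/6; velocities now: v0=-2 v1=4 v2=1
Collision at t=5: particles 1 and 2 swap velocities; positions: p0=4 p1=21 p2=21; velocities now: v0=-2 v1=1 v2=4

Answer: 0,1 1,2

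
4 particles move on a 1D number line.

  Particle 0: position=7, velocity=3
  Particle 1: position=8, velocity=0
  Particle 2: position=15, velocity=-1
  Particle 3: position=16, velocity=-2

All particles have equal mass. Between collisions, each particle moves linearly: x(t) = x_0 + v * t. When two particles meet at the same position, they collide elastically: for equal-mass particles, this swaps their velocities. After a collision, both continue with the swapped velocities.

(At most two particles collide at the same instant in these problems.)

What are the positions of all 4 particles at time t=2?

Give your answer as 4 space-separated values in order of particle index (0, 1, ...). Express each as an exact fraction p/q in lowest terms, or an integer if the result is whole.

Collision at t=1/3: particles 0 and 1 swap velocities; positions: p0=8 p1=8 p2=44/3 p3=46/3; velocities now: v0=0 v1=3 v2=-1 v3=-2
Collision at t=1: particles 2 and 3 swap velocities; positions: p0=8 p1=10 p2=14 p3=14; velocities now: v0=0 v1=3 v2=-2 v3=-1
Collision at t=9/5: particles 1 and 2 swap velocities; positions: p0=8 p1=62/5 p2=62/5 p3=66/5; velocities now: v0=0 v1=-2 v2=3 v3=-1
Collision at t=2: particles 2 and 3 swap velocities; positions: p0=8 p1=12 p2=13 p3=13; velocities now: v0=0 v1=-2 v2=-1 v3=3
Advance to t=2 (no further collisions before then); velocities: v0=0 v1=-2 v2=-1 v3=3; positions = 8 12 13 13

Answer: 8 12 13 13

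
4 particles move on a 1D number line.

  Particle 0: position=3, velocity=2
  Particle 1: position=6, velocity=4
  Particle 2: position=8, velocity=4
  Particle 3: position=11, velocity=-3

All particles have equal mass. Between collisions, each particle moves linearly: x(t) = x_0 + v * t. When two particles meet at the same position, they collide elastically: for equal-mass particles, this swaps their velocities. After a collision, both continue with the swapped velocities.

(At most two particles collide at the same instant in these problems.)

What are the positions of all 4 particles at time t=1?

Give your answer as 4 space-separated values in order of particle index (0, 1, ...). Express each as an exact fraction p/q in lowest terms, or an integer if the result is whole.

Collision at t=3/7: particles 2 and 3 swap velocities; positions: p0=27/7 p1=54/7 p2=68/7 p3=68/7; velocities now: v0=2 v1=4 v2=-3 v3=4
Collision at t=5/7: particles 1 and 2 swap velocities; positions: p0=31/7 p1=62/7 p2=62/7 p3=76/7; velocities now: v0=2 v1=-3 v2=4 v3=4
Advance to t=1 (no further collisions before then); velocities: v0=2 v1=-3 v2=4 v3=4; positions = 5 8 10 12

Answer: 5 8 10 12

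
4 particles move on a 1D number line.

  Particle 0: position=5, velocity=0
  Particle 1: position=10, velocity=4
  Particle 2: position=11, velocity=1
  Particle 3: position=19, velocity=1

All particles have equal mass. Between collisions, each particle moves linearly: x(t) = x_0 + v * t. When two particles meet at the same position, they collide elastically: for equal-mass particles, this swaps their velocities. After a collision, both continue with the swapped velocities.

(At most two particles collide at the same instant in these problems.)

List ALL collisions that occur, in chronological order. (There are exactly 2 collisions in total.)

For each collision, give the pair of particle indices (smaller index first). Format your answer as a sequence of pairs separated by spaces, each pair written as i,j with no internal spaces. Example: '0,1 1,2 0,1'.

Answer: 1,2 2,3

Derivation:
Collision at t=1/3: particles 1 and 2 swap velocities; positions: p0=5 p1=34/3 p2=34/3 p3=58/3; velocities now: v0=0 v1=1 v2=4 v3=1
Collision at t=3: particles 2 and 3 swap velocities; positions: p0=5 p1=14 p2=22 p3=22; velocities now: v0=0 v1=1 v2=1 v3=4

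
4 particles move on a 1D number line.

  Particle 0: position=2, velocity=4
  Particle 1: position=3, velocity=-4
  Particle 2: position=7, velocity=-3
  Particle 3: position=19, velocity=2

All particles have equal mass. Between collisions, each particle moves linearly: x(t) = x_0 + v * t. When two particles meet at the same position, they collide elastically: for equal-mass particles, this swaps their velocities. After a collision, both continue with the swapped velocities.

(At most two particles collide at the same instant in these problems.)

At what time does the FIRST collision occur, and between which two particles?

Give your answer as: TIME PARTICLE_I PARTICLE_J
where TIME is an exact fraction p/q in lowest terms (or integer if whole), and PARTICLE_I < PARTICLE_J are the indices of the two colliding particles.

Answer: 1/8 0 1

Derivation:
Pair (0,1): pos 2,3 vel 4,-4 -> gap=1, closing at 8/unit, collide at t=1/8
Pair (1,2): pos 3,7 vel -4,-3 -> not approaching (rel speed -1 <= 0)
Pair (2,3): pos 7,19 vel -3,2 -> not approaching (rel speed -5 <= 0)
Earliest collision: t=1/8 between 0 and 1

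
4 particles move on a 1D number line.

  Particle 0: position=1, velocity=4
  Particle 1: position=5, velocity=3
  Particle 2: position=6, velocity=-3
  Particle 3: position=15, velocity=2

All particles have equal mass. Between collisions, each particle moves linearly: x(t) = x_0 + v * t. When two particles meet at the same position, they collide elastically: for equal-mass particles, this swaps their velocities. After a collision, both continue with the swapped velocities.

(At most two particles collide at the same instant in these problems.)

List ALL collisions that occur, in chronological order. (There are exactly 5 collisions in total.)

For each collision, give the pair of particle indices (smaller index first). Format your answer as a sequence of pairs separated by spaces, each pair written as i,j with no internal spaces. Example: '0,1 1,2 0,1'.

Collision at t=1/6: particles 1 and 2 swap velocities; positions: p0=5/3 p1=11/2 p2=11/2 p3=46/3; velocities now: v0=4 v1=-3 v2=3 v3=2
Collision at t=5/7: particles 0 and 1 swap velocities; positions: p0=27/7 p1=27/7 p2=50/7 p3=115/7; velocities now: v0=-3 v1=4 v2=3 v3=2
Collision at t=4: particles 1 and 2 swap velocities; positions: p0=-6 p1=17 p2=17 p3=23; velocities now: v0=-3 v1=3 v2=4 v3=2
Collision at t=7: particles 2 and 3 swap velocities; positions: p0=-15 p1=26 p2=29 p3=29; velocities now: v0=-3 v1=3 v2=2 v3=4
Collision at t=10: particles 1 and 2 swap velocities; positions: p0=-24 p1=35 p2=35 p3=41; velocities now: v0=-3 v1=2 v2=3 v3=4

Answer: 1,2 0,1 1,2 2,3 1,2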